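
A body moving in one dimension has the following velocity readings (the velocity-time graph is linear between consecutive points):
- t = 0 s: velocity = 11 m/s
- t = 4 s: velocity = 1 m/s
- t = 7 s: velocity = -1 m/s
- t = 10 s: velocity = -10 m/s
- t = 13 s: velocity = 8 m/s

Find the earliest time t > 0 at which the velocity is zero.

v changes sign on 4–7 s (from 1 to -1); the graph is linear there, so v = 0 at t = 4 + (-1)·(7 − 4)/(-1 − 1) = 5.5 s.

t = 5.5 s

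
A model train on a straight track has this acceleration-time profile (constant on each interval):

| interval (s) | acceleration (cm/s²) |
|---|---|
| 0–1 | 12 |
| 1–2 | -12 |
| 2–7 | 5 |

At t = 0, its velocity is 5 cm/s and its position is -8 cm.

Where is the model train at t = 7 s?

On each constant-a segment, Δv = aΔt and Δx = v₀Δt + ½aΔt²; chain segment to segment.
0–1 s: v starts 5 cm/s; Δx = 5·1 + ½·12·1² = 11 cm; v ends 17 cm/s.
1–2 s: v starts 17 cm/s; Δx = 17·1 + ½·-12·1² = 11 cm; v ends 5 cm/s.
2–7 s: v starts 5 cm/s; Δx = 5·5 + ½·5·5² = 87.5 cm; v ends 30 cm/s.
x(7) = -8 + Σ Δx = 101.5 cm.

101.5 cm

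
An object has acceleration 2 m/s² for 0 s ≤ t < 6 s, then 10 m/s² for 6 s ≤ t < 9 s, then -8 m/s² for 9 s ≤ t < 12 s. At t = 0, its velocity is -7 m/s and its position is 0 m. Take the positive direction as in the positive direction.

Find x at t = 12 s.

On each constant-a segment, Δv = aΔt and Δx = v₀Δt + ½aΔt²; chain segment to segment.
0–6 s: v starts -7 m/s; Δx = -7·6 + ½·2·6² = -6 m; v ends 5 m/s.
6–9 s: v starts 5 m/s; Δx = 5·3 + ½·10·3² = 60 m; v ends 35 m/s.
9–12 s: v starts 35 m/s; Δx = 35·3 + ½·-8·3² = 69 m; v ends 11 m/s.
x(12) = 0 + Σ Δx = 123 m.

123 m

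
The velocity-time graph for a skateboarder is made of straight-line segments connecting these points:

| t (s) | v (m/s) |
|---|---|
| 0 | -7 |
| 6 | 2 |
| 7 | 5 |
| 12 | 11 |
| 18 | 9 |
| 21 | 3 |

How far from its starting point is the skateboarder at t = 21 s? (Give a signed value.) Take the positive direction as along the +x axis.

Net displacement equals the area under the velocity-time graph (areas below the axis count negative).
0–6 s: ½(-7 + 2)(6) = -15 m
6–7 s: ½(2 + 5)(1) = 3.5 m
7–12 s: ½(5 + 11)(5) = 40 m
12–18 s: ½(11 + 9)(6) = 60 m
18–21 s: ½(9 + 3)(3) = 18 m
Net displacement = 106.5 m

106.5 m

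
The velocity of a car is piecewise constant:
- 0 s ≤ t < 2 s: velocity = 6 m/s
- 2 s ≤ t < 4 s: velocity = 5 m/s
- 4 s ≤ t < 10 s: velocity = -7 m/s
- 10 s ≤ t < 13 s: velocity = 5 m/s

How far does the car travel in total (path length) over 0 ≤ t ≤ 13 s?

79 m

Distance (not displacement) is the total path length: add the absolute areas under v-t.
0–2 s: |6| × 2 = 12 m
2–4 s: |5| × 2 = 10 m
4–10 s: |-7| × 6 = 42 m
10–13 s: |5| × 3 = 15 m
Total distance = 79 m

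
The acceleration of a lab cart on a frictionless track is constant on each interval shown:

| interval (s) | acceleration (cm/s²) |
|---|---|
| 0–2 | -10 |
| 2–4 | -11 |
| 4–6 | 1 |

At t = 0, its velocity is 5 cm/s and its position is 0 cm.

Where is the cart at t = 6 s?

-134 cm

On each constant-a segment, Δv = aΔt and Δx = v₀Δt + ½aΔt²; chain segment to segment.
0–2 s: v starts 5 cm/s; Δx = 5·2 + ½·-10·2² = -10 cm; v ends -15 cm/s.
2–4 s: v starts -15 cm/s; Δx = -15·2 + ½·-11·2² = -52 cm; v ends -37 cm/s.
4–6 s: v starts -37 cm/s; Δx = -37·2 + ½·1·2² = -72 cm; v ends -35 cm/s.
x(6) = 0 + Σ Δx = -134 cm.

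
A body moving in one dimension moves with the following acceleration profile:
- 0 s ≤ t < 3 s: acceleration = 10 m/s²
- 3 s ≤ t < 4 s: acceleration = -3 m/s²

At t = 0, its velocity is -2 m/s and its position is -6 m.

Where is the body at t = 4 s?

59.5 m

On each constant-a segment, Δv = aΔt and Δx = v₀Δt + ½aΔt²; chain segment to segment.
0–3 s: v starts -2 m/s; Δx = -2·3 + ½·10·3² = 39 m; v ends 28 m/s.
3–4 s: v starts 28 m/s; Δx = 28·1 + ½·-3·1² = 26.5 m; v ends 25 m/s.
x(4) = -6 + Σ Δx = 59.5 m.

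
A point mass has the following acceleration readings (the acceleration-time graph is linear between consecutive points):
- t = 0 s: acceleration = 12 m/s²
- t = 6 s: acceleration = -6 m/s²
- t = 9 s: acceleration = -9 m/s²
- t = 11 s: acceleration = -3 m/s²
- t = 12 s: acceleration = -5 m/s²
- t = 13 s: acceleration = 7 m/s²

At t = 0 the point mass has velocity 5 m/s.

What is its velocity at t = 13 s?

-14.5 m/s

Δv equals the area under the a-t graph; then v = v₀ + Δv.
0–6 s: ½(12 + -6)(6) = 18 m/s
6–9 s: ½(-6 + -9)(3) = -22.5 m/s
9–11 s: ½(-9 + -3)(2) = -12 m/s
11–12 s: ½(-3 + -5)(1) = -4 m/s
12–13 s: ½(-5 + 7)(1) = 1 m/s
Δv = -19.5 m/s, so v(13) = 5 + (-19.5) = -14.5 m/s.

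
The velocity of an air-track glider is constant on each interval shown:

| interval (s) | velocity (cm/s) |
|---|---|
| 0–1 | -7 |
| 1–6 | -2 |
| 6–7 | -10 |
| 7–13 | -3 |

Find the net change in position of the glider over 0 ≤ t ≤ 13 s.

Displacement is the signed area under the v-t curve.
0–1 s: -7 × 1 = -7 cm
1–6 s: -2 × 5 = -10 cm
6–7 s: -10 × 1 = -10 cm
7–13 s: -3 × 6 = -18 cm
Net displacement = -45 cm

-45 cm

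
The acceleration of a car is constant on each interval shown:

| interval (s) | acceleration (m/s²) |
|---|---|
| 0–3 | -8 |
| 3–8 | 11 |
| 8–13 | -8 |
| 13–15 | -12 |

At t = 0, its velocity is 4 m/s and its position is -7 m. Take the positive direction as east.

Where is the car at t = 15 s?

On each constant-a segment, Δv = aΔt and Δx = v₀Δt + ½aΔt²; chain segment to segment.
0–3 s: v starts 4 m/s; Δx = 4·3 + ½·-8·3² = -24 m; v ends -20 m/s.
3–8 s: v starts -20 m/s; Δx = -20·5 + ½·11·5² = 37.5 m; v ends 35 m/s.
8–13 s: v starts 35 m/s; Δx = 35·5 + ½·-8·5² = 75 m; v ends -5 m/s.
13–15 s: v starts -5 m/s; Δx = -5·2 + ½·-12·2² = -34 m; v ends -29 m/s.
x(15) = -7 + Σ Δx = 47.5 m.

47.5 m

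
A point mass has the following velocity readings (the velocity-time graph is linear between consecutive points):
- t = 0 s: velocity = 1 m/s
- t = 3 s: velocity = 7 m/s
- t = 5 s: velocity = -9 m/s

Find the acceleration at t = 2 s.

2 m/s²

Acceleration is the slope of the v-t graph on 0–3 s: (7 − 1)/(3 − 0) = 2 m/s².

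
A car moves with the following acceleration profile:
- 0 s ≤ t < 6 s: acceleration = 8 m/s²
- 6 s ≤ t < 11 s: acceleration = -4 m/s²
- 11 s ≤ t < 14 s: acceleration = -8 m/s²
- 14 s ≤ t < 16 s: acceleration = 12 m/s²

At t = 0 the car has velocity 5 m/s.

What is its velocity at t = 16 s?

33 m/s

Δv equals the area under the a-t graph; then v = v₀ + Δv.
0–6 s: 8 × 6 = 48 m/s
6–11 s: -4 × 5 = -20 m/s
11–14 s: -8 × 3 = -24 m/s
14–16 s: 12 × 2 = 24 m/s
Δv = 28 m/s, so v(16) = 5 + (28) = 33 m/s.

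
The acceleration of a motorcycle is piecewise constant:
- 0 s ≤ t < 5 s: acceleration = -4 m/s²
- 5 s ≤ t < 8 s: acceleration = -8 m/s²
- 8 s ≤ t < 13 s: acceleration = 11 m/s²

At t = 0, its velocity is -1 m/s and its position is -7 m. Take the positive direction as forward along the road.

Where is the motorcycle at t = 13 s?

-248.5 m

On each constant-a segment, Δv = aΔt and Δx = v₀Δt + ½aΔt²; chain segment to segment.
0–5 s: v starts -1 m/s; Δx = -1·5 + ½·-4·5² = -55 m; v ends -21 m/s.
5–8 s: v starts -21 m/s; Δx = -21·3 + ½·-8·3² = -99 m; v ends -45 m/s.
8–13 s: v starts -45 m/s; Δx = -45·5 + ½·11·5² = -87.5 m; v ends 10 m/s.
x(13) = -7 + Σ Δx = -248.5 m.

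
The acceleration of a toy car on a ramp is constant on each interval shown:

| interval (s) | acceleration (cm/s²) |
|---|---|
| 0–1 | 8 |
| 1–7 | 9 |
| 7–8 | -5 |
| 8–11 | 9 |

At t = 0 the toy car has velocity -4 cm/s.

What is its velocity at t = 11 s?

Δv equals the area under the a-t graph; then v = v₀ + Δv.
0–1 s: 8 × 1 = 8 cm/s
1–7 s: 9 × 6 = 54 cm/s
7–8 s: -5 × 1 = -5 cm/s
8–11 s: 9 × 3 = 27 cm/s
Δv = 84 cm/s, so v(11) = -4 + (84) = 80 cm/s.

80 cm/s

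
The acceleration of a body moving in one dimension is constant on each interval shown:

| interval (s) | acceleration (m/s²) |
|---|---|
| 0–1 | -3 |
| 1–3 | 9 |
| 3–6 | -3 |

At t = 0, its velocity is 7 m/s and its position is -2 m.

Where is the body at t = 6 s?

On each constant-a segment, Δv = aΔt and Δx = v₀Δt + ½aΔt²; chain segment to segment.
0–1 s: v starts 7 m/s; Δx = 7·1 + ½·-3·1² = 5.5 m; v ends 4 m/s.
1–3 s: v starts 4 m/s; Δx = 4·2 + ½·9·2² = 26 m; v ends 22 m/s.
3–6 s: v starts 22 m/s; Δx = 22·3 + ½·-3·3² = 52.5 m; v ends 13 m/s.
x(6) = -2 + Σ Δx = 82 m.

82 m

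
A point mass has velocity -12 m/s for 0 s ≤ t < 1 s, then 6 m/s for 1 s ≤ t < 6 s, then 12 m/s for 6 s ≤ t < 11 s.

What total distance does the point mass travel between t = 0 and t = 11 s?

102 m

Total distance travelled is ∫|v| dt — sum the magnitudes of each area piece.
0–1 s: |-12| × 1 = 12 m
1–6 s: |6| × 5 = 30 m
6–11 s: |12| × 5 = 60 m
Total distance = 102 m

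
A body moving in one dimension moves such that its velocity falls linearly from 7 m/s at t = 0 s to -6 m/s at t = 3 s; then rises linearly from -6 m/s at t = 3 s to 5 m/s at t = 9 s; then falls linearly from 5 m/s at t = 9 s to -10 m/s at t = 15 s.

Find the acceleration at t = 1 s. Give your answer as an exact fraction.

Acceleration is the slope of the v-t graph on 0–3 s: (-6 − 7)/(3 − 0) = -13/3 m/s².

-13/3 m/s²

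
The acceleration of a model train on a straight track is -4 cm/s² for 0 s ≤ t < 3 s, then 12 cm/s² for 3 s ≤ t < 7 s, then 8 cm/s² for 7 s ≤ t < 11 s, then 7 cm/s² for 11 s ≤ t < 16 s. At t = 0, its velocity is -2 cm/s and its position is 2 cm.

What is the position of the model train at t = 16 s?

On each constant-a segment, Δv = aΔt and Δx = v₀Δt + ½aΔt²; chain segment to segment.
0–3 s: v starts -2 cm/s; Δx = -2·3 + ½·-4·3² = -24 cm; v ends -14 cm/s.
3–7 s: v starts -14 cm/s; Δx = -14·4 + ½·12·4² = 40 cm; v ends 34 cm/s.
7–11 s: v starts 34 cm/s; Δx = 34·4 + ½·8·4² = 200 cm; v ends 66 cm/s.
11–16 s: v starts 66 cm/s; Δx = 66·5 + ½·7·5² = 417.5 cm; v ends 101 cm/s.
x(16) = 2 + Σ Δx = 635.5 cm.

635.5 cm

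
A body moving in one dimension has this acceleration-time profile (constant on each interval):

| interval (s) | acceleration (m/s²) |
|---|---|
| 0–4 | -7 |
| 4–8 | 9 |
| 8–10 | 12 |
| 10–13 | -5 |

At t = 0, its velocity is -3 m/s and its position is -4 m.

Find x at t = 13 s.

On each constant-a segment, Δv = aΔt and Δx = v₀Δt + ½aΔt²; chain segment to segment.
0–4 s: v starts -3 m/s; Δx = -3·4 + ½·-7·4² = -68 m; v ends -31 m/s.
4–8 s: v starts -31 m/s; Δx = -31·4 + ½·9·4² = -52 m; v ends 5 m/s.
8–10 s: v starts 5 m/s; Δx = 5·2 + ½·12·2² = 34 m; v ends 29 m/s.
10–13 s: v starts 29 m/s; Δx = 29·3 + ½·-5·3² = 64.5 m; v ends 14 m/s.
x(13) = -4 + Σ Δx = -25.5 m.

-25.5 m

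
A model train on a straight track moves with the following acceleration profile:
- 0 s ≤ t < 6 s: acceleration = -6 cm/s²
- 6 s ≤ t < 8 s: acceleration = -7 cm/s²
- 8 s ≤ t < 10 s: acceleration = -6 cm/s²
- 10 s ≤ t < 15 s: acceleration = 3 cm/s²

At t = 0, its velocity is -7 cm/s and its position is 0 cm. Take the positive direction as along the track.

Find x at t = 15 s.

On each constant-a segment, Δv = aΔt and Δx = v₀Δt + ½aΔt²; chain segment to segment.
0–6 s: v starts -7 cm/s; Δx = -7·6 + ½·-6·6² = -150 cm; v ends -43 cm/s.
6–8 s: v starts -43 cm/s; Δx = -43·2 + ½·-7·2² = -100 cm; v ends -57 cm/s.
8–10 s: v starts -57 cm/s; Δx = -57·2 + ½·-6·2² = -126 cm; v ends -69 cm/s.
10–15 s: v starts -69 cm/s; Δx = -69·5 + ½·3·5² = -307.5 cm; v ends -54 cm/s.
x(15) = 0 + Σ Δx = -683.5 cm.

-683.5 cm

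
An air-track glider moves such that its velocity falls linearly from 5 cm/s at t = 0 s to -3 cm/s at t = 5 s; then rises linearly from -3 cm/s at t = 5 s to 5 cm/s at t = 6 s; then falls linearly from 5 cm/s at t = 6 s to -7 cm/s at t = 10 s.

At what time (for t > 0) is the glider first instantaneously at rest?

v changes sign on 0–5 s (from 5 to -3); the graph is linear there, so v = 0 at t = 0 + (-5)·(5 − 0)/(-3 − 5) = 3.125 s.

t = 3.125 s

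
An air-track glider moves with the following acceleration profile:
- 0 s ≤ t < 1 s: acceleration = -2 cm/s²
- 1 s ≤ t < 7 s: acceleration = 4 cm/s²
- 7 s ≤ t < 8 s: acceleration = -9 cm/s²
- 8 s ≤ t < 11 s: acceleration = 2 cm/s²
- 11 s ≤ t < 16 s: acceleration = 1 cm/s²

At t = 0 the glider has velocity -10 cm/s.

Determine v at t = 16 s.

14 cm/s

Δv equals the area under the a-t graph; then v = v₀ + Δv.
0–1 s: -2 × 1 = -2 cm/s
1–7 s: 4 × 6 = 24 cm/s
7–8 s: -9 × 1 = -9 cm/s
8–11 s: 2 × 3 = 6 cm/s
11–16 s: 1 × 5 = 5 cm/s
Δv = 24 cm/s, so v(16) = -10 + (24) = 14 cm/s.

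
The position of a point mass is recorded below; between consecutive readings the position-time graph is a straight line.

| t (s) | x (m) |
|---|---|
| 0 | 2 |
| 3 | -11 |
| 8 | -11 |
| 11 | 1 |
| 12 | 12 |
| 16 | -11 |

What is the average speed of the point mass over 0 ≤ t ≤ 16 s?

Average speed = (total path length)/(elapsed time); on a piecewise-linear x-t graph the path length is Σ|Δx|.
0–3 s: |Δx| = |-11 − 2| = 13 m
3–8 s: |Δx| = |-11 − -11| = 0 m
8–11 s: |Δx| = |1 − -11| = 12 m
11–12 s: |Δx| = |12 − 1| = 11 m
12–16 s: |Δx| = |-11 − 12| = 23 m
Total path = 59 m; average speed = 59/16 = 3.6875 m/s.

3.6875 m/s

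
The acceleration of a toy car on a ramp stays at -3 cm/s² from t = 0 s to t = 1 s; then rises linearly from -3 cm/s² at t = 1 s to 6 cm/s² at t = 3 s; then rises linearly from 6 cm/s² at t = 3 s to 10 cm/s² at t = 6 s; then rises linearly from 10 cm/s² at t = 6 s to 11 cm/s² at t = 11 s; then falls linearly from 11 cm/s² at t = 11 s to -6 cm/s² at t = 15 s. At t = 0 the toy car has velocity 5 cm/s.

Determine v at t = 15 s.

91.5 cm/s

Δv equals the area under the a-t graph; then v = v₀ + Δv.
0–1 s: -3 × 1 = -3 cm/s
1–3 s: ½(-3 + 6)(2) = 3 cm/s
3–6 s: ½(6 + 10)(3) = 24 cm/s
6–11 s: ½(10 + 11)(5) = 52.5 cm/s
11–15 s: ½(11 + -6)(4) = 10 cm/s
Δv = 86.5 cm/s, so v(15) = 5 + (86.5) = 91.5 cm/s.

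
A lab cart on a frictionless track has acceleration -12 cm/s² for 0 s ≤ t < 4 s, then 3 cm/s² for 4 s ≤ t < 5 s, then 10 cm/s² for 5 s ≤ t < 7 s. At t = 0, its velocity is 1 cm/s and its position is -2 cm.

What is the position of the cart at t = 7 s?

-207.5 cm

On each constant-a segment, Δv = aΔt and Δx = v₀Δt + ½aΔt²; chain segment to segment.
0–4 s: v starts 1 cm/s; Δx = 1·4 + ½·-12·4² = -92 cm; v ends -47 cm/s.
4–5 s: v starts -47 cm/s; Δx = -47·1 + ½·3·1² = -45.5 cm; v ends -44 cm/s.
5–7 s: v starts -44 cm/s; Δx = -44·2 + ½·10·2² = -68 cm; v ends -24 cm/s.
x(7) = -2 + Σ Δx = -207.5 cm.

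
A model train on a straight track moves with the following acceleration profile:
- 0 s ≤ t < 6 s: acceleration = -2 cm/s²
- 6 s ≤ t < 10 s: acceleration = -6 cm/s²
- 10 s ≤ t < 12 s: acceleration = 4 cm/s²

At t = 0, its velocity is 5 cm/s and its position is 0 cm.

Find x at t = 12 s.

On each constant-a segment, Δv = aΔt and Δx = v₀Δt + ½aΔt²; chain segment to segment.
0–6 s: v starts 5 cm/s; Δx = 5·6 + ½·-2·6² = -6 cm; v ends -7 cm/s.
6–10 s: v starts -7 cm/s; Δx = -7·4 + ½·-6·4² = -76 cm; v ends -31 cm/s.
10–12 s: v starts -31 cm/s; Δx = -31·2 + ½·4·2² = -54 cm; v ends -23 cm/s.
x(12) = 0 + Σ Δx = -136 cm.

-136 cm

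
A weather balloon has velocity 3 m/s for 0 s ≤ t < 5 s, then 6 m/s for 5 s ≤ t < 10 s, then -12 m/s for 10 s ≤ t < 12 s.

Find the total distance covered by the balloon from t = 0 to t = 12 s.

Total distance travelled is ∫|v| dt — sum the magnitudes of each area piece.
0–5 s: |3| × 5 = 15 m
5–10 s: |6| × 5 = 30 m
10–12 s: |-12| × 2 = 24 m
Total distance = 69 m

69 m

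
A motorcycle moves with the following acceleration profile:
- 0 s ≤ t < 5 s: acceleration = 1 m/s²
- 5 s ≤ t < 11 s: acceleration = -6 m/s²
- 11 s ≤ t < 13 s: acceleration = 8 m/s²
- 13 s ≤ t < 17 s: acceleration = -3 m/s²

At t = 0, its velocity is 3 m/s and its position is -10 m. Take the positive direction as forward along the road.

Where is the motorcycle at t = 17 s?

-154.5 m

On each constant-a segment, Δv = aΔt and Δx = v₀Δt + ½aΔt²; chain segment to segment.
0–5 s: v starts 3 m/s; Δx = 3·5 + ½·1·5² = 27.5 m; v ends 8 m/s.
5–11 s: v starts 8 m/s; Δx = 8·6 + ½·-6·6² = -60 m; v ends -28 m/s.
11–13 s: v starts -28 m/s; Δx = -28·2 + ½·8·2² = -40 m; v ends -12 m/s.
13–17 s: v starts -12 m/s; Δx = -12·4 + ½·-3·4² = -72 m; v ends -24 m/s.
x(17) = -10 + Σ Δx = -154.5 m.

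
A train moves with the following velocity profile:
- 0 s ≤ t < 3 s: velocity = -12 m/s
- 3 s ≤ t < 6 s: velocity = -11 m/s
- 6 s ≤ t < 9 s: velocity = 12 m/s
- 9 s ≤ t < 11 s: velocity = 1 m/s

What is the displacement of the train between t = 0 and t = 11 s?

-31 m

Displacement is the signed area under the v-t curve.
0–3 s: -12 × 3 = -36 m
3–6 s: -11 × 3 = -33 m
6–9 s: 12 × 3 = 36 m
9–11 s: 1 × 2 = 2 m
Net displacement = -31 m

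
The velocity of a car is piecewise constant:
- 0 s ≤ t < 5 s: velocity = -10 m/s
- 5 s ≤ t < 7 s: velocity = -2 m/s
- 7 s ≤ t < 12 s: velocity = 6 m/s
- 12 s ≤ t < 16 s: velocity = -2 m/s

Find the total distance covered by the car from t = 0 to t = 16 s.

Distance (not displacement) is the total path length: add the absolute areas under v-t.
0–5 s: |-10| × 5 = 50 m
5–7 s: |-2| × 2 = 4 m
7–12 s: |6| × 5 = 30 m
12–16 s: |-2| × 4 = 8 m
Total distance = 92 m

92 m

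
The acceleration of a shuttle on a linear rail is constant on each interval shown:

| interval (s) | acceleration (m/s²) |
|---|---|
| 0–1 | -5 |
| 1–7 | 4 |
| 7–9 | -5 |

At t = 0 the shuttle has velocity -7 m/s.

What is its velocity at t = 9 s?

Δv equals the area under the a-t graph; then v = v₀ + Δv.
0–1 s: -5 × 1 = -5 m/s
1–7 s: 4 × 6 = 24 m/s
7–9 s: -5 × 2 = -10 m/s
Δv = 9 m/s, so v(9) = -7 + (9) = 2 m/s.

2 m/s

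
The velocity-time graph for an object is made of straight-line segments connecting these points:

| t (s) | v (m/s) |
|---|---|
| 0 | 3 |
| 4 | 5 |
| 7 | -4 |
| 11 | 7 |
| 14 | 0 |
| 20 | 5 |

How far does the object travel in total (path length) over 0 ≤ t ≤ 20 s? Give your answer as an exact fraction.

1985/33 m

Total distance travelled is ∫|v| dt — sum the magnitudes of each area piece.
0–4 s: |½(3 + 5)(4)| = 16 m
4–7 s: v = 0 at t = 17/3 s; triangle areas 25/6 + 8/3 = 41/6 m
7–11 s: v = 0 at t = 93/11 s; triangle areas 32/11 + 98/11 = 130/11 m
11–14 s: |½(7 + 0)(3)| = 10.5 m
14–20 s: |½(0 + 5)(6)| = 15 m
Total distance = 1985/33 m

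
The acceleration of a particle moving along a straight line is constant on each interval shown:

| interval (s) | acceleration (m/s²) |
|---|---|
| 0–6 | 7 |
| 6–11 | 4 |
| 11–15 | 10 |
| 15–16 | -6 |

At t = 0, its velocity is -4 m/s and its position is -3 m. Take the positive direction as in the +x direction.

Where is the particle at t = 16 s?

746 m

On each constant-a segment, Δv = aΔt and Δx = v₀Δt + ½aΔt²; chain segment to segment.
0–6 s: v starts -4 m/s; Δx = -4·6 + ½·7·6² = 102 m; v ends 38 m/s.
6–11 s: v starts 38 m/s; Δx = 38·5 + ½·4·5² = 240 m; v ends 58 m/s.
11–15 s: v starts 58 m/s; Δx = 58·4 + ½·10·4² = 312 m; v ends 98 m/s.
15–16 s: v starts 98 m/s; Δx = 98·1 + ½·-6·1² = 95 m; v ends 92 m/s.
x(16) = -3 + Σ Δx = 746 m.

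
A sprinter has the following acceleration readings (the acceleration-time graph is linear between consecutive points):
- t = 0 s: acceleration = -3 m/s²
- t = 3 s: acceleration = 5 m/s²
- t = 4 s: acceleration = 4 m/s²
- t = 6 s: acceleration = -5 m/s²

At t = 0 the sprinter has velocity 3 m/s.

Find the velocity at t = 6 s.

9.5 m/s

Δv equals the area under the a-t graph; then v = v₀ + Δv.
0–3 s: ½(-3 + 5)(3) = 3 m/s
3–4 s: ½(5 + 4)(1) = 4.5 m/s
4–6 s: ½(4 + -5)(2) = -1 m/s
Δv = 6.5 m/s, so v(6) = 3 + (6.5) = 9.5 m/s.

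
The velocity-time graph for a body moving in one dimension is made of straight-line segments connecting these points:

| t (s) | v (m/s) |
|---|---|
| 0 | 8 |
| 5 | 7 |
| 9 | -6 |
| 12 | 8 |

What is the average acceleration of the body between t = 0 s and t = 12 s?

Average acceleration = Δv/Δt = (8 − 8)/(12 − 0) = 0 m/s².

0 m/s²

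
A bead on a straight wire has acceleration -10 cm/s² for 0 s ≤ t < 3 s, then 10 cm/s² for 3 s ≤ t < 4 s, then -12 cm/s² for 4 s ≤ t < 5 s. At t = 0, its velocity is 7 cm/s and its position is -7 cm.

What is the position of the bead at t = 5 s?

On each constant-a segment, Δv = aΔt and Δx = v₀Δt + ½aΔt²; chain segment to segment.
0–3 s: v starts 7 cm/s; Δx = 7·3 + ½·-10·3² = -24 cm; v ends -23 cm/s.
3–4 s: v starts -23 cm/s; Δx = -23·1 + ½·10·1² = -18 cm; v ends -13 cm/s.
4–5 s: v starts -13 cm/s; Δx = -13·1 + ½·-12·1² = -19 cm; v ends -25 cm/s.
x(5) = -7 + Σ Δx = -68 cm.

-68 cm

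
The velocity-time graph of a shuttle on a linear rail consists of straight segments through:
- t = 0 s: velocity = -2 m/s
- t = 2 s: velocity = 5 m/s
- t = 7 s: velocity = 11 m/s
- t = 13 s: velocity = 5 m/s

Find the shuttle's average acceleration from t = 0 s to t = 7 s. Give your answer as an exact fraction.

13/7 m/s²

Average acceleration = Δv/Δt = (11 − -2)/(7 − 0) = 13/7 m/s².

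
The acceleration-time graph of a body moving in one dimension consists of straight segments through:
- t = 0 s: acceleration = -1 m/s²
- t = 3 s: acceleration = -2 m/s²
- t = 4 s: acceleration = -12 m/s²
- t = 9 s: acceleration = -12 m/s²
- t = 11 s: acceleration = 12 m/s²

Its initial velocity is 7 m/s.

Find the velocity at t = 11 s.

Δv equals the area under the a-t graph; then v = v₀ + Δv.
0–3 s: ½(-1 + -2)(3) = -4.5 m/s
3–4 s: ½(-2 + -12)(1) = -7 m/s
4–9 s: -12 × 5 = -60 m/s
9–11 s: ½(-12 + 12)(2) = 0 m/s
Δv = -71.5 m/s, so v(11) = 7 + (-71.5) = -64.5 m/s.

-64.5 m/s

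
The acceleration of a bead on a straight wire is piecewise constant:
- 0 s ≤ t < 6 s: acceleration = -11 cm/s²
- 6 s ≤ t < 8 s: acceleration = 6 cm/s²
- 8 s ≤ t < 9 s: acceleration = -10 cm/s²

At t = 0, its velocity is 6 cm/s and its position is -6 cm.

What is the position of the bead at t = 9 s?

On each constant-a segment, Δv = aΔt and Δx = v₀Δt + ½aΔt²; chain segment to segment.
0–6 s: v starts 6 cm/s; Δx = 6·6 + ½·-11·6² = -162 cm; v ends -60 cm/s.
6–8 s: v starts -60 cm/s; Δx = -60·2 + ½·6·2² = -108 cm; v ends -48 cm/s.
8–9 s: v starts -48 cm/s; Δx = -48·1 + ½·-10·1² = -53 cm; v ends -58 cm/s.
x(9) = -6 + Σ Δx = -329 cm.

-329 cm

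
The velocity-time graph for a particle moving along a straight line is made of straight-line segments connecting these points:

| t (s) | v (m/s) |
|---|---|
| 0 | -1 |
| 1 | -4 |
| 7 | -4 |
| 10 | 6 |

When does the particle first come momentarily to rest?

v changes sign on 7–10 s (from -4 to 6); the graph is linear there, so v = 0 at t = 7 + (4)·(10 − 7)/(6 − -4) = 8.2 s.

t = 8.2 s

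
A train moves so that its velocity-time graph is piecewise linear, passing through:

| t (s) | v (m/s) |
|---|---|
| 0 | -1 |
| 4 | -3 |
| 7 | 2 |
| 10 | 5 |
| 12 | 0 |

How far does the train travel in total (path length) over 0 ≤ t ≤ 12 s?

27.4 m

Distance (not displacement) is the total path length: add the absolute areas under v-t.
0–4 s: |½(-1 + -3)(4)| = 8 m
4–7 s: v = 0 at t = 5.8 s; triangle areas 2.7 + 1.2 = 3.9 m
7–10 s: |½(2 + 5)(3)| = 10.5 m
10–12 s: |½(5 + 0)(2)| = 5 m
Total distance = 27.4 m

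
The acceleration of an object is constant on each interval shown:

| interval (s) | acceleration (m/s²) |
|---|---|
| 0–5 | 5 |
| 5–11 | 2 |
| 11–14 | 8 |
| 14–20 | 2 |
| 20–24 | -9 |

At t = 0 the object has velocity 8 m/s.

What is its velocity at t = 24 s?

45 m/s

Δv equals the area under the a-t graph; then v = v₀ + Δv.
0–5 s: 5 × 5 = 25 m/s
5–11 s: 2 × 6 = 12 m/s
11–14 s: 8 × 3 = 24 m/s
14–20 s: 2 × 6 = 12 m/s
20–24 s: -9 × 4 = -36 m/s
Δv = 37 m/s, so v(24) = 8 + (37) = 45 m/s.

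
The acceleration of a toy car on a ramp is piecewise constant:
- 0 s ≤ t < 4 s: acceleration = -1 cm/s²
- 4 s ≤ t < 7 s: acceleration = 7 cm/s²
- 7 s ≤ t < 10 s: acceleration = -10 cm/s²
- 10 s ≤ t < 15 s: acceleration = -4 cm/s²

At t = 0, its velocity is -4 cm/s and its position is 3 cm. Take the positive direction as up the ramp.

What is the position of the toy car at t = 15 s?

On each constant-a segment, Δv = aΔt and Δx = v₀Δt + ½aΔt²; chain segment to segment.
0–4 s: v starts -4 cm/s; Δx = -4·4 + ½·-1·4² = -24 cm; v ends -8 cm/s.
4–7 s: v starts -8 cm/s; Δx = -8·3 + ½·7·3² = 7.5 cm; v ends 13 cm/s.
7–10 s: v starts 13 cm/s; Δx = 13·3 + ½·-10·3² = -6 cm; v ends -17 cm/s.
10–15 s: v starts -17 cm/s; Δx = -17·5 + ½·-4·5² = -135 cm; v ends -37 cm/s.
x(15) = 3 + Σ Δx = -154.5 cm.

-154.5 cm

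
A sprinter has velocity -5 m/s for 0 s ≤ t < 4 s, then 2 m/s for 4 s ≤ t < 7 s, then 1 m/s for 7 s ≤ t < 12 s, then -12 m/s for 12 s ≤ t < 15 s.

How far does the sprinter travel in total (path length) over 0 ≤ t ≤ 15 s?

67 m

Distance (not displacement) is the total path length: add the absolute areas under v-t.
0–4 s: |-5| × 4 = 20 m
4–7 s: |2| × 3 = 6 m
7–12 s: |1| × 5 = 5 m
12–15 s: |-12| × 3 = 36 m
Total distance = 67 m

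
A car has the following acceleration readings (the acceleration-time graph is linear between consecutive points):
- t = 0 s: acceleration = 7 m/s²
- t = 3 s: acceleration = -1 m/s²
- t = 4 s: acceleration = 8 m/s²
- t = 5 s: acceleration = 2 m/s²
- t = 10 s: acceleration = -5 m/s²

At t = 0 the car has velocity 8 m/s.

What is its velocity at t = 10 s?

18 m/s

Δv equals the area under the a-t graph; then v = v₀ + Δv.
0–3 s: ½(7 + -1)(3) = 9 m/s
3–4 s: ½(-1 + 8)(1) = 3.5 m/s
4–5 s: ½(8 + 2)(1) = 5 m/s
5–10 s: ½(2 + -5)(5) = -7.5 m/s
Δv = 10 m/s, so v(10) = 8 + (10) = 18 m/s.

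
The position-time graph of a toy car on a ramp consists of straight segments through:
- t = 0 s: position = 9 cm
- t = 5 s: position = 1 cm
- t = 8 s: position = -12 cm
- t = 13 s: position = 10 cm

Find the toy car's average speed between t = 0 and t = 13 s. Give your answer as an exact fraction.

43/13 cm/s

Average speed = (total path length)/(elapsed time); on a piecewise-linear x-t graph the path length is Σ|Δx|.
0–5 s: |Δx| = |1 − 9| = 8 cm
5–8 s: |Δx| = |-12 − 1| = 13 cm
8–13 s: |Δx| = |10 − -12| = 22 cm
Total path = 43 cm; average speed = 43/13 = 43/13 cm/s.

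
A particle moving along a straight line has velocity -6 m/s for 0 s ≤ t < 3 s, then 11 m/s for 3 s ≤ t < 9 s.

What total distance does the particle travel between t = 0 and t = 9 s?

84 m

Total distance travelled is ∫|v| dt — sum the magnitudes of each area piece.
0–3 s: |-6| × 3 = 18 m
3–9 s: |11| × 6 = 66 m
Total distance = 84 m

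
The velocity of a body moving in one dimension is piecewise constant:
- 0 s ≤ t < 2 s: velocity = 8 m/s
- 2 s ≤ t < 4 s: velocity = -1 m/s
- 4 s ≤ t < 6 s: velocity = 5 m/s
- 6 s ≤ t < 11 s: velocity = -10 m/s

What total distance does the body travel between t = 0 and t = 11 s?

Distance (not displacement) is the total path length: add the absolute areas under v-t.
0–2 s: |8| × 2 = 16 m
2–4 s: |-1| × 2 = 2 m
4–6 s: |5| × 2 = 10 m
6–11 s: |-10| × 5 = 50 m
Total distance = 78 m

78 m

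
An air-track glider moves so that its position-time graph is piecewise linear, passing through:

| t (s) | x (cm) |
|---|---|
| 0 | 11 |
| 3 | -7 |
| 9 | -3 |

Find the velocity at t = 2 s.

-6 cm/s

Velocity is the slope of the x-t graph on 0–3 s: (-7 − 11)/(3 − 0) = -6 cm/s.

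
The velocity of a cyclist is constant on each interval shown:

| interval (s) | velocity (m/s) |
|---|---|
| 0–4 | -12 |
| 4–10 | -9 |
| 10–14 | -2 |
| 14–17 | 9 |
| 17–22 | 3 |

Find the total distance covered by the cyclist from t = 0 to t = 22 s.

152 m

Total distance travelled is ∫|v| dt — sum the magnitudes of each area piece.
0–4 s: |-12| × 4 = 48 m
4–10 s: |-9| × 6 = 54 m
10–14 s: |-2| × 4 = 8 m
14–17 s: |9| × 3 = 27 m
17–22 s: |3| × 5 = 15 m
Total distance = 152 m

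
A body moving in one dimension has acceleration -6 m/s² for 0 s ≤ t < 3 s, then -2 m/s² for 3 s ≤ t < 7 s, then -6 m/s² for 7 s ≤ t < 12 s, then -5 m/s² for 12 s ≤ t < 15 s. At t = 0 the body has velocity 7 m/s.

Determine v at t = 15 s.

Δv equals the area under the a-t graph; then v = v₀ + Δv.
0–3 s: -6 × 3 = -18 m/s
3–7 s: -2 × 4 = -8 m/s
7–12 s: -6 × 5 = -30 m/s
12–15 s: -5 × 3 = -15 m/s
Δv = -71 m/s, so v(15) = 7 + (-71) = -64 m/s.

-64 m/s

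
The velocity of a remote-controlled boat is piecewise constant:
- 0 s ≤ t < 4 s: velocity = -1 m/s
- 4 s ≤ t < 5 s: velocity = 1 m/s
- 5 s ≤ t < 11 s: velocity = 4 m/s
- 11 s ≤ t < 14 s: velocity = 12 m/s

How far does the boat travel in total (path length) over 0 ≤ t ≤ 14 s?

65 m

Total distance travelled is ∫|v| dt — sum the magnitudes of each area piece.
0–4 s: |-1| × 4 = 4 m
4–5 s: |1| × 1 = 1 m
5–11 s: |4| × 6 = 24 m
11–14 s: |12| × 3 = 36 m
Total distance = 65 m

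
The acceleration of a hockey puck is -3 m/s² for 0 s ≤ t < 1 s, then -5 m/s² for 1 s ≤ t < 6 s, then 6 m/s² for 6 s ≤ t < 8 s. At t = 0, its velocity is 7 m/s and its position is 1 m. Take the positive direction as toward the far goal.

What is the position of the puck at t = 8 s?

-66 m

On each constant-a segment, Δv = aΔt and Δx = v₀Δt + ½aΔt²; chain segment to segment.
0–1 s: v starts 7 m/s; Δx = 7·1 + ½·-3·1² = 5.5 m; v ends 4 m/s.
1–6 s: v starts 4 m/s; Δx = 4·5 + ½·-5·5² = -42.5 m; v ends -21 m/s.
6–8 s: v starts -21 m/s; Δx = -21·2 + ½·6·2² = -30 m; v ends -9 m/s.
x(8) = 1 + Σ Δx = -66 m.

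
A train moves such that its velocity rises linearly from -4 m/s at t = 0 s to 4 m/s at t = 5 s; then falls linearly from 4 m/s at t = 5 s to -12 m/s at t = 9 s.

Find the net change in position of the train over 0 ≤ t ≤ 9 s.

Displacement is the signed area under the v-t curve.
0–5 s: ½(-4 + 4)(5) = 0 m
5–9 s: ½(4 + -12)(4) = -16 m
Net displacement = -16 m

-16 m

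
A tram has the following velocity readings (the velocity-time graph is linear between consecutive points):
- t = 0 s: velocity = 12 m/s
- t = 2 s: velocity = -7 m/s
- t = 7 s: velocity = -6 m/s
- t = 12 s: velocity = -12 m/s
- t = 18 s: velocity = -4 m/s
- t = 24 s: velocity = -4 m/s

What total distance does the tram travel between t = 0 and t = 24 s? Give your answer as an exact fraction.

6067/38 m

Total distance travelled is ∫|v| dt — sum the magnitudes of each area piece.
0–2 s: v = 0 at t = 24/19 s; triangle areas 144/19 + 49/19 = 193/19 m
2–7 s: |½(-7 + -6)(5)| = 32.5 m
7–12 s: |½(-6 + -12)(5)| = 45 m
12–18 s: |½(-12 + -4)(6)| = 48 m
18–24 s: |-4| × 6 = 24 m
Total distance = 6067/38 m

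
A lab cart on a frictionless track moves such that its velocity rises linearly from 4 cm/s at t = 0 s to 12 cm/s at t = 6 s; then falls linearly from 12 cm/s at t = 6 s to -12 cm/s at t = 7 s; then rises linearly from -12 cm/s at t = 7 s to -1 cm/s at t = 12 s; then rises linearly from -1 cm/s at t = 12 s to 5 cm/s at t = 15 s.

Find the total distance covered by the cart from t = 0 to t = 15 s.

Total distance travelled is ∫|v| dt — sum the magnitudes of each area piece.
0–6 s: |½(4 + 12)(6)| = 48 cm
6–7 s: v = 0 at t = 6.5 s; triangle areas 3 + 3 = 6 cm
7–12 s: |½(-12 + -1)(5)| = 32.5 cm
12–15 s: v = 0 at t = 12.5 s; triangle areas 0.25 + 6.25 = 6.5 cm
Total distance = 93 cm

93 cm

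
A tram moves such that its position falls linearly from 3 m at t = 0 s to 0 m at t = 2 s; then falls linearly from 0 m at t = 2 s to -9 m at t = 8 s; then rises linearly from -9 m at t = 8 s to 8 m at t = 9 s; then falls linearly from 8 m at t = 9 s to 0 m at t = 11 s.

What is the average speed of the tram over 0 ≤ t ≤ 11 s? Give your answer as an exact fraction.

37/11 m/s

Average speed = (total path length)/(elapsed time); on a piecewise-linear x-t graph the path length is Σ|Δx|.
0–2 s: |Δx| = |0 − 3| = 3 m
2–8 s: |Δx| = |-9 − 0| = 9 m
8–9 s: |Δx| = |8 − -9| = 17 m
9–11 s: |Δx| = |0 − 8| = 8 m
Total path = 37 m; average speed = 37/11 = 37/11 m/s.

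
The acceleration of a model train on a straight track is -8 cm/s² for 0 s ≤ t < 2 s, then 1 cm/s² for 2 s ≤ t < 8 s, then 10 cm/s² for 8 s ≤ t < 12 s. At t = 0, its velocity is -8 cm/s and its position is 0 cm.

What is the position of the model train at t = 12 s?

On each constant-a segment, Δv = aΔt and Δx = v₀Δt + ½aΔt²; chain segment to segment.
0–2 s: v starts -8 cm/s; Δx = -8·2 + ½·-8·2² = -32 cm; v ends -24 cm/s.
2–8 s: v starts -24 cm/s; Δx = -24·6 + ½·1·6² = -126 cm; v ends -18 cm/s.
8–12 s: v starts -18 cm/s; Δx = -18·4 + ½·10·4² = 8 cm; v ends 22 cm/s.
x(12) = 0 + Σ Δx = -150 cm.

-150 cm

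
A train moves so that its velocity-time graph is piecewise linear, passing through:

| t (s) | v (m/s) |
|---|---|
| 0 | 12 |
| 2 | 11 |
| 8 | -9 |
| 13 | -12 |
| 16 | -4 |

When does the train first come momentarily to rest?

v changes sign on 2–8 s (from 11 to -9); the graph is linear there, so v = 0 at t = 2 + (-11)·(8 − 2)/(-9 − 11) = 5.3 s.

t = 5.3 s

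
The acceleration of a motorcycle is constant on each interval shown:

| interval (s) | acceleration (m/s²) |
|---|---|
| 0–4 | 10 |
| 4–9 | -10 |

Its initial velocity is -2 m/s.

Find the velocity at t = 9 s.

Δv equals the area under the a-t graph; then v = v₀ + Δv.
0–4 s: 10 × 4 = 40 m/s
4–9 s: -10 × 5 = -50 m/s
Δv = -10 m/s, so v(9) = -2 + (-10) = -12 m/s.

-12 m/s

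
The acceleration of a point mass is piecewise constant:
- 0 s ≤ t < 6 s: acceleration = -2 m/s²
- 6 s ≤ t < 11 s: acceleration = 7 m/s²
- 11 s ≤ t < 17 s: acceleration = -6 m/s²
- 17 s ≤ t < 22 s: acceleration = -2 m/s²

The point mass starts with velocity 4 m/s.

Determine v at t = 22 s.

-19 m/s

Δv equals the area under the a-t graph; then v = v₀ + Δv.
0–6 s: -2 × 6 = -12 m/s
6–11 s: 7 × 5 = 35 m/s
11–17 s: -6 × 6 = -36 m/s
17–22 s: -2 × 5 = -10 m/s
Δv = -23 m/s, so v(22) = 4 + (-23) = -19 m/s.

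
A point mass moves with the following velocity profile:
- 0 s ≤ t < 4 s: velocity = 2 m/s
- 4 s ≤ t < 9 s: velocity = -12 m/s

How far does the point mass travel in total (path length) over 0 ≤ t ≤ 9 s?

68 m

Distance (not displacement) is the total path length: add the absolute areas under v-t.
0–4 s: |2| × 4 = 8 m
4–9 s: |-12| × 5 = 60 m
Total distance = 68 m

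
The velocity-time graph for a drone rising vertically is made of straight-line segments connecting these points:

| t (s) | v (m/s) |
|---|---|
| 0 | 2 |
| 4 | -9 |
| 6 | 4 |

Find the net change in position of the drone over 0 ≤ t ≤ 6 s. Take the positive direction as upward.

-19 m

Net displacement equals the area under the velocity-time graph (areas below the axis count negative).
0–4 s: ½(2 + -9)(4) = -14 m
4–6 s: ½(-9 + 4)(2) = -5 m
Net displacement = -19 m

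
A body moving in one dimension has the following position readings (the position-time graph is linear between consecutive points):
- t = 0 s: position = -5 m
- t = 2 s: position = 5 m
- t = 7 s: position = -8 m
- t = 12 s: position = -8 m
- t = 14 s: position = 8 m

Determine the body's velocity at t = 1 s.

Velocity is the slope of the x-t graph on 0–2 s: (5 − -5)/(2 − 0) = 5 m/s.

5 m/s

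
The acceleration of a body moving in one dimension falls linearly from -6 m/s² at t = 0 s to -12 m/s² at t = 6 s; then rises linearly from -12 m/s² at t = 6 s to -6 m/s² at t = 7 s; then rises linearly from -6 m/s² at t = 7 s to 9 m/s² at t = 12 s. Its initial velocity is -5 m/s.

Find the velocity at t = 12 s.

-60.5 m/s

Δv equals the area under the a-t graph; then v = v₀ + Δv.
0–6 s: ½(-6 + -12)(6) = -54 m/s
6–7 s: ½(-12 + -6)(1) = -9 m/s
7–12 s: ½(-6 + 9)(5) = 7.5 m/s
Δv = -55.5 m/s, so v(12) = -5 + (-55.5) = -60.5 m/s.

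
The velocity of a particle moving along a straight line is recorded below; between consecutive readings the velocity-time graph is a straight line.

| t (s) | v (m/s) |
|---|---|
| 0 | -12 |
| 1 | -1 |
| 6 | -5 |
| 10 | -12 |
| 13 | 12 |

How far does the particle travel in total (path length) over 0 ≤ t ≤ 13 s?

Total distance travelled is ∫|v| dt — sum the magnitudes of each area piece.
0–1 s: |½(-12 + -1)(1)| = 6.5 m
1–6 s: |½(-1 + -5)(5)| = 15 m
6–10 s: |½(-5 + -12)(4)| = 34 m
10–13 s: v = 0 at t = 11.5 s; triangle areas 9 + 9 = 18 m
Total distance = 73.5 m

73.5 m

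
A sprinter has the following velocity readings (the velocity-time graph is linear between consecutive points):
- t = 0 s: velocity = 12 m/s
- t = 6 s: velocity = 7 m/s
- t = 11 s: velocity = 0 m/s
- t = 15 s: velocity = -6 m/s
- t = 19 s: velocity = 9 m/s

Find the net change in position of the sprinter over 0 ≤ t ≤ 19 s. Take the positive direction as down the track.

Net displacement equals the area under the velocity-time graph (areas below the axis count negative).
0–6 s: ½(12 + 7)(6) = 57 m
6–11 s: ½(7 + 0)(5) = 17.5 m
11–15 s: ½(0 + -6)(4) = -12 m
15–19 s: ½(-6 + 9)(4) = 6 m
Net displacement = 68.5 m

68.5 m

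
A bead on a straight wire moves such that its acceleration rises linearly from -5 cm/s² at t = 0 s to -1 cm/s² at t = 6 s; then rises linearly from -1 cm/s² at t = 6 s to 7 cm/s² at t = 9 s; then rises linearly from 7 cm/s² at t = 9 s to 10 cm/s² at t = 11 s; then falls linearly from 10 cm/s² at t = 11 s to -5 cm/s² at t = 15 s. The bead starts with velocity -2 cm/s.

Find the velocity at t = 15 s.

16 cm/s

Δv equals the area under the a-t graph; then v = v₀ + Δv.
0–6 s: ½(-5 + -1)(6) = -18 cm/s
6–9 s: ½(-1 + 7)(3) = 9 cm/s
9–11 s: ½(7 + 10)(2) = 17 cm/s
11–15 s: ½(10 + -5)(4) = 10 cm/s
Δv = 18 cm/s, so v(15) = -2 + (18) = 16 cm/s.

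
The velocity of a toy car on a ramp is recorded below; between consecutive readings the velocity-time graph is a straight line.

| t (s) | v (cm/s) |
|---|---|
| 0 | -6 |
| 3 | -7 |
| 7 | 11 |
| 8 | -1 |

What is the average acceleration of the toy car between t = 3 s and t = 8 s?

Average acceleration = Δv/Δt = (-1 − -7)/(8 − 3) = 1.2 cm/s².

1.2 cm/s²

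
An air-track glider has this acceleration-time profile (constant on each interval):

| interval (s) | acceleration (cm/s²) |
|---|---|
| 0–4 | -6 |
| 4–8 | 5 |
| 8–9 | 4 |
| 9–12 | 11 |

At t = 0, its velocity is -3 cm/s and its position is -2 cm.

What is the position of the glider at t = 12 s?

-94.5 cm

On each constant-a segment, Δv = aΔt and Δx = v₀Δt + ½aΔt²; chain segment to segment.
0–4 s: v starts -3 cm/s; Δx = -3·4 + ½·-6·4² = -60 cm; v ends -27 cm/s.
4–8 s: v starts -27 cm/s; Δx = -27·4 + ½·5·4² = -68 cm; v ends -7 cm/s.
8–9 s: v starts -7 cm/s; Δx = -7·1 + ½·4·1² = -5 cm; v ends -3 cm/s.
9–12 s: v starts -3 cm/s; Δx = -3·3 + ½·11·3² = 40.5 cm; v ends 30 cm/s.
x(12) = -2 + Σ Δx = -94.5 cm.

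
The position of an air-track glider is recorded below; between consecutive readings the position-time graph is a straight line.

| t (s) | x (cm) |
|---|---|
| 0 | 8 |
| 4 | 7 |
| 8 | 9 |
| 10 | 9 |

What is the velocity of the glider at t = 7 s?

Velocity is the slope of the x-t graph on 4–8 s: (9 − 7)/(8 − 4) = 0.5 cm/s.

0.5 cm/s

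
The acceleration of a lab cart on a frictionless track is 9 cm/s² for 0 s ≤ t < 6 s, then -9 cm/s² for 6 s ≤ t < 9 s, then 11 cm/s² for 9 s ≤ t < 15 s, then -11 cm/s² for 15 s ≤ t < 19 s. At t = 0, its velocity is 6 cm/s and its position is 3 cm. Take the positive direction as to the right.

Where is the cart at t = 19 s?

On each constant-a segment, Δv = aΔt and Δx = v₀Δt + ½aΔt²; chain segment to segment.
0–6 s: v starts 6 cm/s; Δx = 6·6 + ½·9·6² = 198 cm; v ends 60 cm/s.
6–9 s: v starts 60 cm/s; Δx = 60·3 + ½·-9·3² = 139.5 cm; v ends 33 cm/s.
9–15 s: v starts 33 cm/s; Δx = 33·6 + ½·11·6² = 396 cm; v ends 99 cm/s.
15–19 s: v starts 99 cm/s; Δx = 99·4 + ½·-11·4² = 308 cm; v ends 55 cm/s.
x(19) = 3 + Σ Δx = 1044.5 cm.

1044.5 cm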